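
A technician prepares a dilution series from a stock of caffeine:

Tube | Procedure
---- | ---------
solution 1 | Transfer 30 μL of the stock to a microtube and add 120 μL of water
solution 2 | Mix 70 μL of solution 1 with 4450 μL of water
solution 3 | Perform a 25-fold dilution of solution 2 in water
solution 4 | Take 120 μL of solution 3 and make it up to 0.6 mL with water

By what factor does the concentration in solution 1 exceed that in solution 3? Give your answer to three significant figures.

1.61 × 10^3

Step 1: 30 μL + 120 μL = 150 μL total → factor 150/30 = 5
Step 2: 70 μL + 4450 μL = 4520 μL total → factor 4520/70 = 64.571
Step 3: 25-fold → factor 25
Dilution factor to solution 1 = 5; to solution 3 = 8071.4
[solution 1]/[solution 3] = (factor to solution 3)/(factor to solution 1) = 8071.4/5 = 1.61 × 10^3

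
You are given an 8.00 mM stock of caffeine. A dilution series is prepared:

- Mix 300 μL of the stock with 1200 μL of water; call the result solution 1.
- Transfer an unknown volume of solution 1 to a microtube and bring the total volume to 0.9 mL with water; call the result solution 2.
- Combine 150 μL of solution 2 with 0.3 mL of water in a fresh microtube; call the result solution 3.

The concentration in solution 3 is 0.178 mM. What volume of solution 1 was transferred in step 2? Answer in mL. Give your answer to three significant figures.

0.300 mL

Step 1: 300 μL + 1200 μL = 1500 μL total → factor 1500/300 = 5
Step 2: v brought to 0.9 mL → factor = 0.9 mL/v
Step 3: 150 μL + 0.3 mL = 450 μL total → factor 450/150 = 3
Product of known-step factors = 15
Overall factor = 8.00 mM / (0.178 mM) = 44.944
Step-2 factor = 44.944 / 15 = 2.9963
v = 0.9 mL / 2.9963 = 0.300 mL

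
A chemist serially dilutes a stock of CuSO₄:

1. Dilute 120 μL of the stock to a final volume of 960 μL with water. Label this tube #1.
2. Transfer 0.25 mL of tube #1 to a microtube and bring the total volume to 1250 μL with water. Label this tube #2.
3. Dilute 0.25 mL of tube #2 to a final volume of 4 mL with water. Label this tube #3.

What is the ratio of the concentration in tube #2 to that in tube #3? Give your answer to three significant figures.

Step 1: 120 μL brought to 960 μL → factor 960/120 = 8
Step 2: 0.25 mL brought to 1250 μL → factor 1.25/0.25 = 5
Step 3: 0.25 mL brought to 4 mL → factor 4/0.25 = 16
Dilution factor to tube #2 = 40; to tube #3 = 640
[tube #2]/[tube #3] = (factor to tube #3)/(factor to tube #2) = 640/40 = 16.0

16.0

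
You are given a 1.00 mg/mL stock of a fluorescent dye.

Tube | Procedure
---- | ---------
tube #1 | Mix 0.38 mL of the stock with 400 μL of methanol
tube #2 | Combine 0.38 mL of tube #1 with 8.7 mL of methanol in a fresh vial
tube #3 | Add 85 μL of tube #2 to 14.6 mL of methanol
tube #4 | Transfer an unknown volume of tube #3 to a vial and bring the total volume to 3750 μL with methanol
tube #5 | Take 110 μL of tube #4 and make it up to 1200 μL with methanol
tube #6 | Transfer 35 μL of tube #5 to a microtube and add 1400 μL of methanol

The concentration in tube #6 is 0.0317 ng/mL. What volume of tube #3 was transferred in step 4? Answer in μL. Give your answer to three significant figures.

451 μL

Step 1: 0.38 mL + 400 μL = 0.78 mL total → factor 0.78/0.38 = 2.0526
Step 2: 0.38 mL + 8.7 mL = 9.08 mL total → factor 9.08/0.38 = 23.895
Step 3: 85 μL + 14.6 mL = 14685 μL total → factor 14685/85 = 172.76
Step 4: v brought to 3750 μL → factor = 3750 μL/v
Step 5: 110 μL brought to 1200 μL → factor 1200/110 = 10.909
Step 6: 35 μL + 1400 μL = 1435 μL total → factor 1435/35 = 41
Product of known-step factors = 3.79 × 10^6
Overall factor = 1.00 mg/mL / (0.0317 ng/mL) = 3.1546 × 10^7
Step-4 factor = 3.1546 × 10^7 / 3.79 × 10^6 = 8.3234
v = 3750 μL / 8.3234 = 451 μL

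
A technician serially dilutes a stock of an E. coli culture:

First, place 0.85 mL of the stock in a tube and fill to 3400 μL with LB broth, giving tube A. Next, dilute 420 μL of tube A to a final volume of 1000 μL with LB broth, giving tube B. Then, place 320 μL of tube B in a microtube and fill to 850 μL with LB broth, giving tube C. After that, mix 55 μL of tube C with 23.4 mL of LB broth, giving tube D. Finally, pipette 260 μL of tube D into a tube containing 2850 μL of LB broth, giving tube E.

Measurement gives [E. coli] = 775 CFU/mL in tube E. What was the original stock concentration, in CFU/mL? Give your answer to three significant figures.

1.00 × 10^8 CFU/mL

Step 1: 0.85 mL brought to 3400 μL → factor 3.4/0.85 = 4
Step 2: 420 μL brought to 1000 μL → factor 1000/420 = 2.381
Step 3: 320 μL brought to 850 μL → factor 850/320 = 2.6562
Step 4: 55 μL + 23.4 mL = 23455 μL total → factor 23455/55 = 426.45
Step 5: 260 μL + 2850 μL = 3110 μL total → factor 3110/260 = 11.962
Overall dilution factor = 4 × 2.381 × 2.6562 × 426.45 × 11.962 = 1.2904 × 10^5
Stock = 775 CFU/mL × 1.2904 × 10^5 = 1.00 × 10^8 CFU/mL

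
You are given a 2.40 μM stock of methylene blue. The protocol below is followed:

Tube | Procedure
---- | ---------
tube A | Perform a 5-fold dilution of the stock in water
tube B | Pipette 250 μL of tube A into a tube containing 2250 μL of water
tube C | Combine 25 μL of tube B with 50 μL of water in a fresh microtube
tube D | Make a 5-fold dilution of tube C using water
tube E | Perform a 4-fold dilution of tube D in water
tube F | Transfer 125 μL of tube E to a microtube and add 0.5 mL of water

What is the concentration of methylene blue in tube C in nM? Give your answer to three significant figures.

16.0 nM

Step 1: 5-fold → factor 5
Step 2: 250 μL + 2250 μL = 2500 μL total → factor 2500/250 = 10
Step 3: 25 μL + 50 μL = 75 μL total → factor 75/25 = 3
Dilution factor through tube C = 5 × 10 × 3 = 150
[tube C] = 2.40 μM / 150 = 0.01600 μM = 16.0 nM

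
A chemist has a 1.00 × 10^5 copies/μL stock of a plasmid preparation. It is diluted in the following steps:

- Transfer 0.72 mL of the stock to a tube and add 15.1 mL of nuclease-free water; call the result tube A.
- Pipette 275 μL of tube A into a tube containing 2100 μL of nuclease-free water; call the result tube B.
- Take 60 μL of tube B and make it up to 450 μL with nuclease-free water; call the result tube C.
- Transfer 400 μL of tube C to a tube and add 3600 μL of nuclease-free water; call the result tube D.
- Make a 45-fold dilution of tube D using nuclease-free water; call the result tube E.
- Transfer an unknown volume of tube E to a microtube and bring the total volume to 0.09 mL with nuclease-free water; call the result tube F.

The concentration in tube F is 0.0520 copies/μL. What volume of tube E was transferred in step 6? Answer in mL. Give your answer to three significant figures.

0.0300 mL

Step 1: 0.72 mL + 15.1 mL = 15.82 mL total → factor 15.82/0.72 = 21.972
Step 2: 275 μL + 2100 μL = 2375 μL total → factor 2375/275 = 8.6364
Step 3: 60 μL brought to 450 μL → factor 450/60 = 7.5
Step 4: 400 μL + 3600 μL = 4000 μL total → factor 4000/400 = 10
Step 5: 45-fold → factor 45
Step 6: v brought to 0.09 mL → factor = 0.09 mL/v
Product of known-step factors = 6.4044 × 10^5
Overall factor = 1.00 × 10^5 copies/μL / (0.0520 copies/μL) = 1.9231 × 10^6
Step-6 factor = 1.9231 × 10^6 / 6.4044 × 10^5 = 3.0027
v = 0.09 mL / 3.0027 = 0.0300 mL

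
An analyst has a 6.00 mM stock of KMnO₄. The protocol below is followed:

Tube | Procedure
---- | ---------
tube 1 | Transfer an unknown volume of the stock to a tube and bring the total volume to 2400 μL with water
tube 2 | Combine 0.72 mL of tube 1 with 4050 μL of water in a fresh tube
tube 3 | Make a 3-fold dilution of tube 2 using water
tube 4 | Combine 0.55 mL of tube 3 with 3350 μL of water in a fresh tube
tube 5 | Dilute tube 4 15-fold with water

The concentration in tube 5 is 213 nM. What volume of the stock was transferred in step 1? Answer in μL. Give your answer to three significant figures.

Step 1: v brought to 2400 μL → factor = 2400 μL/v
Step 2: 0.72 mL + 4050 μL = 4.77 mL total → factor 4.77/0.72 = 6.625
Step 3: 3-fold → factor 3
Step 4: 0.55 mL + 3350 μL = 3.9 mL total → factor 3.9/0.55 = 7.0909
Step 5: 15-fold → factor 15
Product of known-step factors = 2114
Overall factor = 6.00 mM / (213 nM) = 28169
Step-1 factor = 28169 / 2114 = 13.325
v = 2400 μL / 13.325 = 180 μL

180 μL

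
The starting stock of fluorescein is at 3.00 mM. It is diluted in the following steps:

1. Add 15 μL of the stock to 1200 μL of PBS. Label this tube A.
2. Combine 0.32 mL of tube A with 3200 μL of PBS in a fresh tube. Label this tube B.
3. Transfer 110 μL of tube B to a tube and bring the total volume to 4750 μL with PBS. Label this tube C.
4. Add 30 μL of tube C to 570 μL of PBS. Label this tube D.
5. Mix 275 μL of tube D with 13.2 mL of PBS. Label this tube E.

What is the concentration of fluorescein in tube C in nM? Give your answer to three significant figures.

78.0 nM

Step 1: 15 μL + 1200 μL = 1215 μL total → factor 1215/15 = 81
Step 2: 0.32 mL + 3200 μL = 3.52 mL total → factor 3.52/0.32 = 11
Step 3: 110 μL brought to 4750 μL → factor 4750/110 = 43.182
Dilution factor through tube C = 81 × 11 × 43.182 = 38475
[tube C] = 3.00 mM / 38475 = 7.797 × 10^-5 mM = 78.0 nM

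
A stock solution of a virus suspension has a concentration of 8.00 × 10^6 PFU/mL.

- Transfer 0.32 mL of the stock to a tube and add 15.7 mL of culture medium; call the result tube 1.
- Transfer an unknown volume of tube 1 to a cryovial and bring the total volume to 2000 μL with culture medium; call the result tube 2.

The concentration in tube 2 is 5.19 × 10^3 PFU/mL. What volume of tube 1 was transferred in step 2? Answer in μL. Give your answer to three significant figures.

Step 1: 0.32 mL + 15.7 mL = 16.02 mL total → factor 16.02/0.32 = 50.062
Step 2: v brought to 2000 μL → factor = 2000 μL/v
Product of known-step factors = 50.062
Overall factor = 8.00 × 10^6 PFU/mL / (5.19 × 10^3 PFU/mL) = 1541.4
Step-2 factor = 1541.4 / 50.062 = 30.79
v = 2000 μL / 30.79 = 65.0 μL

65.0 μL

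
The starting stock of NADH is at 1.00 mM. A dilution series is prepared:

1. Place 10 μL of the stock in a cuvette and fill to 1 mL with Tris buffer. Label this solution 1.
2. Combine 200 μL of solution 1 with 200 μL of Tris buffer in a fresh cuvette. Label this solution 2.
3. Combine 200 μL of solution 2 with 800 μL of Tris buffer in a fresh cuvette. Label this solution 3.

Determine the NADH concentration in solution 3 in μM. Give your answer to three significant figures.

Step 1: 10 μL brought to 1 mL → factor 1000/10 = 100
Step 2: 200 μL + 200 μL = 400 μL total → factor 400/200 = 2
Step 3: 200 μL + 800 μL = 1000 μL total → factor 1000/200 = 5
Overall dilution factor = 100 × 2 × 5 = 1000
Final = 1.00 mM / 1000 = 0.001000 mM = 1.00 μM

1.00 μM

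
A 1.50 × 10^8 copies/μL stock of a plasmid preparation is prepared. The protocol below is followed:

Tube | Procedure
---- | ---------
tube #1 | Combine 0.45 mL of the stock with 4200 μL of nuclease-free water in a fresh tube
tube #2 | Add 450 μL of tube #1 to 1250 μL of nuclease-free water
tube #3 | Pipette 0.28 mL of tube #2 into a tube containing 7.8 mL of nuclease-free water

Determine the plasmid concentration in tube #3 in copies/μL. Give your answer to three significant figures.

1.33 × 10^5 copies/μL

Step 1: 0.45 mL + 4200 μL = 4.65 mL total → factor 4.65/0.45 = 10.333
Step 2: 450 μL + 1250 μL = 1700 μL total → factor 1700/450 = 3.7778
Step 3: 0.28 mL + 7.8 mL = 8.08 mL total → factor 8.08/0.28 = 28.857
Overall dilution factor = 10.333 × 3.7778 × 28.857 = 1126.5
Final = 1.50 × 10^8 copies/μL / 1126.5 = 1.33 × 10^5 copies/μL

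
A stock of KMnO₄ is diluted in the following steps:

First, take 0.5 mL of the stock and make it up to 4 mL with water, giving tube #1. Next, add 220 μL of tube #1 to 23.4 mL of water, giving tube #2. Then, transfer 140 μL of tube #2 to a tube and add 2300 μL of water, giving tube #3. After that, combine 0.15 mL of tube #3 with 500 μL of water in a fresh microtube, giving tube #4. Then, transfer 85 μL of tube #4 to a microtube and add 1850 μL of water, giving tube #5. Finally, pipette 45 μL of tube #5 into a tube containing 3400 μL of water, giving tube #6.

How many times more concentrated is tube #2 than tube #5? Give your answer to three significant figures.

Step 1: 0.5 mL brought to 4 mL → factor 4/0.5 = 8
Step 2: 220 μL + 23.4 mL = 23620 μL total → factor 23620/220 = 107.36
Step 3: 140 μL + 2300 μL = 2440 μL total → factor 2440/140 = 17.429
Step 4: 0.15 mL + 500 μL = 0.65 mL total → factor 0.65/0.15 = 4.3333
Step 5: 85 μL + 1850 μL = 1935 μL total → factor 1935/85 = 22.765
Dilution factor to tube #2 = 858.91; to tube #5 = 1.4767 × 10^6
[tube #2]/[tube #5] = (factor to tube #5)/(factor to tube #2) = 1.4767 × 10^6/858.91 = 1.72 × 10^3

1.72 × 10^3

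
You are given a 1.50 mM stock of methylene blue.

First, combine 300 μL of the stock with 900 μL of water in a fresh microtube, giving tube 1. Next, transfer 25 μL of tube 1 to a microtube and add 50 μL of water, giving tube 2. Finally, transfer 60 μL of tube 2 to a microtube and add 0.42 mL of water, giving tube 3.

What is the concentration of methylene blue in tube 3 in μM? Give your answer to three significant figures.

15.6 μM

Step 1: 300 μL + 900 μL = 1200 μL total → factor 1200/300 = 4
Step 2: 25 μL + 50 μL = 75 μL total → factor 75/25 = 3
Step 3: 60 μL + 0.42 mL = 480 μL total → factor 480/60 = 8
Overall dilution factor = 4 × 3 × 8 = 96
Final = 1.50 mM / 96 = 0.01562 mM = 15.6 μM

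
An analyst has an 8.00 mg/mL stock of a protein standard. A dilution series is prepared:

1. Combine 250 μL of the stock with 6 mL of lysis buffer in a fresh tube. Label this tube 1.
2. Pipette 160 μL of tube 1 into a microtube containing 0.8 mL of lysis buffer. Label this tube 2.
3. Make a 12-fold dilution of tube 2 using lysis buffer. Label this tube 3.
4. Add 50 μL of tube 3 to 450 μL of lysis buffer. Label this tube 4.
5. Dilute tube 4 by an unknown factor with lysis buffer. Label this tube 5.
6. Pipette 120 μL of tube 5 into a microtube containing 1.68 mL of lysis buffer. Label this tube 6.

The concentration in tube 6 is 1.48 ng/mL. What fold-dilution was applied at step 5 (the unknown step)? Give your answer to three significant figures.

Step 1: 250 μL + 6 mL = 6250 μL total → factor 6250/250 = 25
Step 2: 160 μL + 0.8 mL = 960 μL total → factor 960/160 = 6
Step 3: 12-fold → factor 12
Step 4: 50 μL + 450 μL = 500 μL total → factor 500/50 = 10
Step 5: unknown factor x
Step 6: 120 μL + 1.68 mL = 1800 μL total → factor 1800/120 = 15
Product of known-step factors = 2.7 × 10^5
Overall factor = 8.00 mg/mL / (1.48 ng/mL) = 5.4054 × 10^6
x = 5.4054 × 10^6 / 2.7 × 10^5 = 20.0

20.0-fold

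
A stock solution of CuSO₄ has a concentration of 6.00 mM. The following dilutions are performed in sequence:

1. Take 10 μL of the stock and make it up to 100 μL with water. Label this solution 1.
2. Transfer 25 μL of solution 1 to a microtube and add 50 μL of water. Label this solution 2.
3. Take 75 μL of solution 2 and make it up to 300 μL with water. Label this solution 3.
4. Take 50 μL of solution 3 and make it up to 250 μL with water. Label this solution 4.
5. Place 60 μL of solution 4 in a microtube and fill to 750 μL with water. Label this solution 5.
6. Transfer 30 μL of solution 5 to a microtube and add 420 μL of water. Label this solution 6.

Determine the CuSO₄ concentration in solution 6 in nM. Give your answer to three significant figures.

53.3 nM

Step 1: 10 μL brought to 100 μL → factor 100/10 = 10
Step 2: 25 μL + 50 μL = 75 μL total → factor 75/25 = 3
Step 3: 75 μL brought to 300 μL → factor 300/75 = 4
Step 4: 50 μL brought to 250 μL → factor 250/50 = 5
Step 5: 60 μL brought to 750 μL → factor 750/60 = 12.5
Step 6: 30 μL + 420 μL = 450 μL total → factor 450/30 = 15
Overall dilution factor = 10 × 3 × 4 × 5 × 12.5 × 15 = 1.125 × 10^5
Final = 6.00 mM / 1.125 × 10^5 = 5.333 × 10^-5 mM = 53.3 nM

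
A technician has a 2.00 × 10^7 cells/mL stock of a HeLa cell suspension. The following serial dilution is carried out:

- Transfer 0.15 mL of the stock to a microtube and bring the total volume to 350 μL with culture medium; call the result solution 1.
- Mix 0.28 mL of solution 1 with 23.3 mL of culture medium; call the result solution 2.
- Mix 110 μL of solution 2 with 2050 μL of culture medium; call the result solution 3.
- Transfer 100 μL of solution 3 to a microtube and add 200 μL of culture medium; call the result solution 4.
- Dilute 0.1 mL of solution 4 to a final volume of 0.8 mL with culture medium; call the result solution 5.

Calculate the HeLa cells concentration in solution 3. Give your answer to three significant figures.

Step 1: 0.15 mL brought to 350 μL → factor 0.35/0.15 = 2.3333
Step 2: 0.28 mL + 23.3 mL = 23.58 mL total → factor 23.58/0.28 = 84.214
Step 3: 110 μL + 2050 μL = 2160 μL total → factor 2160/110 = 19.636
Dilution factor through solution 3 = 2.3333 × 84.214 × 19.636 = 3858.5
[solution 3] = 2.00 × 10^7 cells/mL / 3858.5 = 5.18 × 10^3 cells/mL

5.18 × 10^3 cells/mL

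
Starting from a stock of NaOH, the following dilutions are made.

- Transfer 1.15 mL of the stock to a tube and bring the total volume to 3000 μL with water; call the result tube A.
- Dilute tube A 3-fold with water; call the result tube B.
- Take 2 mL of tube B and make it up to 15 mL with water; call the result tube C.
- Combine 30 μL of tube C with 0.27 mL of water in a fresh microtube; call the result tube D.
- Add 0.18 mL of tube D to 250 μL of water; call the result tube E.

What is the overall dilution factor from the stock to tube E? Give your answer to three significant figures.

1.40 × 10^3

Step 1: 1.15 mL brought to 3000 μL → factor 3/1.15 = 2.6087
Step 2: 3-fold → factor 3
Step 3: 2 mL brought to 15 mL → factor 15/2 = 7.5
Step 4: 30 μL + 0.27 mL = 300 μL total → factor 300/30 = 10
Step 5: 0.18 mL + 250 μL = 0.43 mL total → factor 0.43/0.18 = 2.3889
Overall dilution factor = 2.6087 × 3 × 7.5 × 10 × 2.3889 = 1402.2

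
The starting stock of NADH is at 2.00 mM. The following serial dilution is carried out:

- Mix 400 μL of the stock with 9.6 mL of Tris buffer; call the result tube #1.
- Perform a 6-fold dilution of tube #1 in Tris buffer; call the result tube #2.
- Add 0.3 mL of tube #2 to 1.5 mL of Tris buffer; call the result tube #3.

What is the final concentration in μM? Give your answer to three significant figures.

Step 1: 400 μL + 9.6 mL = 10000 μL total → factor 10000/400 = 25
Step 2: 6-fold → factor 6
Step 3: 0.3 mL + 1.5 mL = 1.8 mL total → factor 1.8/0.3 = 6
Overall dilution factor = 25 × 6 × 6 = 900
Final = 2.00 mM / 900 = 0.002222 mM = 2.22 μM

2.22 μM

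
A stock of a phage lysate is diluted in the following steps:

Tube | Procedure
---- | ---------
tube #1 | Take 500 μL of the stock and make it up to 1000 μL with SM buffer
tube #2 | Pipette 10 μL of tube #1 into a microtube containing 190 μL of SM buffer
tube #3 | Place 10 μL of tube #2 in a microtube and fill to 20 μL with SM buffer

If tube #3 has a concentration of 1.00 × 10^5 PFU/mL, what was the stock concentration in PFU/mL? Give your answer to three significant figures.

Step 1: 500 μL brought to 1000 μL → factor 1000/500 = 2
Step 2: 10 μL + 190 μL = 200 μL total → factor 200/10 = 20
Step 3: 10 μL brought to 20 μL → factor 20/10 = 2
Overall dilution factor = 2 × 20 × 2 = 80
Stock = 1.00 × 10^5 PFU/mL × 80 = 8.00 × 10^6 PFU/mL

8.00 × 10^6 PFU/mL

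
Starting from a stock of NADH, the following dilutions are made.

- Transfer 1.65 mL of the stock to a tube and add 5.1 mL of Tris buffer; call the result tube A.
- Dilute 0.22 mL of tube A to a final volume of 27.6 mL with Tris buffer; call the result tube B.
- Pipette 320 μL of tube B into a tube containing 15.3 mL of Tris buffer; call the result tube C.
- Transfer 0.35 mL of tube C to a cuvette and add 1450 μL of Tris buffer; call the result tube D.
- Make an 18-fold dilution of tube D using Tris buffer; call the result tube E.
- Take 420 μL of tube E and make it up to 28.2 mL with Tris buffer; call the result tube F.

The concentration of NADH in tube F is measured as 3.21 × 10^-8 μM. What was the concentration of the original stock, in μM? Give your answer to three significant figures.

5.00 μM

Step 1: 1.65 mL + 5.1 mL = 6.75 mL total → factor 6.75/1.65 = 4.0909
Step 2: 0.22 mL brought to 27.6 mL → factor 27.6/0.22 = 125.45
Step 3: 320 μL + 15.3 mL = 15620 μL total → factor 15620/320 = 48.812
Step 4: 0.35 mL + 1450 μL = 1.8 mL total → factor 1.8/0.35 = 5.1429
Step 5: 18-fold → factor 18
Step 6: 420 μL brought to 28.2 mL → factor 28200/420 = 67.143
Overall dilution factor = 4.0909 × 125.45 × 48.812 × 5.1429 × 18 × 67.143 = 1.5571 × 10^8
Stock = 3.21 × 10^-8 μM × 1.5571 × 10^8 = 5.00 μM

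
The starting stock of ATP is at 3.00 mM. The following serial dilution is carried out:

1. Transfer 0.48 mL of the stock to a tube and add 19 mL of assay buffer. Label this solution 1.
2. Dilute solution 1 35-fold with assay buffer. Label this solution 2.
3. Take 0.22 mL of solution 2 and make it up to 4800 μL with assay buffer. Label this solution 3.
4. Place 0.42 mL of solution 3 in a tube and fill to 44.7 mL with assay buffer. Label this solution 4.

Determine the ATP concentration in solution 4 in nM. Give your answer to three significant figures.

Step 1: 0.48 mL + 19 mL = 19.48 mL total → factor 19.48/0.48 = 40.583
Step 2: 35-fold → factor 35
Step 3: 0.22 mL brought to 4800 μL → factor 4.8/0.22 = 21.818
Step 4: 0.42 mL brought to 44.7 mL → factor 44.7/0.42 = 106.43
Overall dilution factor = 40.583 × 35 × 21.818 × 106.43 = 3.2983 × 10^6
Final = 3.00 mM / 3.2983 × 10^6 = 9.096 × 10^-7 mM = 0.910 nM

0.910 nM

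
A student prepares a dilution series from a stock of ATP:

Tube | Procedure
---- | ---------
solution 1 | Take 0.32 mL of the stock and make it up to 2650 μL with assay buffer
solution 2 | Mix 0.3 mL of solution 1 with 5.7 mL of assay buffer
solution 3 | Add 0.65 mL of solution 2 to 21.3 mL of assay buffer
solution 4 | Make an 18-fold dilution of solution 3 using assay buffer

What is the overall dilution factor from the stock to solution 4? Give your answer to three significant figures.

1.01 × 10^5

Step 1: 0.32 mL brought to 2650 μL → factor 2.65/0.32 = 8.2812
Step 2: 0.3 mL + 5.7 mL = 6 mL total → factor 6/0.3 = 20
Step 3: 0.65 mL + 21.3 mL = 21.95 mL total → factor 21.95/0.65 = 33.769
Step 4: 18-fold → factor 18
Overall dilution factor = 8.2812 × 20 × 33.769 × 18 = 1.0067 × 10^5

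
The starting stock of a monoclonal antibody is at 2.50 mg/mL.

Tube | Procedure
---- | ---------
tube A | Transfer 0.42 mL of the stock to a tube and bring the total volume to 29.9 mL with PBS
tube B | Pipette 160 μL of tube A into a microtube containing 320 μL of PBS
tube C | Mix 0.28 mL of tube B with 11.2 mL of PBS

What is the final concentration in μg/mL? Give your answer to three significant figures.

Step 1: 0.42 mL brought to 29.9 mL → factor 29.9/0.42 = 71.19
Step 2: 160 μL + 320 μL = 480 μL total → factor 480/160 = 3
Step 3: 0.28 mL + 11.2 mL = 11.48 mL total → factor 11.48/0.28 = 41
Overall dilution factor = 71.19 × 3 × 41 = 8756.4
Final = 2.50 mg/mL / 8756.4 = 0.0002855 mg/mL = 0.286 μg/mL

0.286 μg/mL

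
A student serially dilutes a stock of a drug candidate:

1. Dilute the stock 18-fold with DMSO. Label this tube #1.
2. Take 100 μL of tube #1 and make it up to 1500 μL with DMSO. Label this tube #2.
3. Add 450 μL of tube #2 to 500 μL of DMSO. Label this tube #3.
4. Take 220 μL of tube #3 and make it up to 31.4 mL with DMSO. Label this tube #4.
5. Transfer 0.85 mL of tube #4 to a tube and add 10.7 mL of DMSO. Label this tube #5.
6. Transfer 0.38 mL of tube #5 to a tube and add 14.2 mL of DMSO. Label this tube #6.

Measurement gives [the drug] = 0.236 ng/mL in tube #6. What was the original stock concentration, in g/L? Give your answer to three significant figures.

10.0 g/L

Step 1: 18-fold → factor 18
Step 2: 100 μL brought to 1500 μL → factor 1500/100 = 15
Step 3: 450 μL + 500 μL = 950 μL total → factor 950/450 = 2.1111
Step 4: 220 μL brought to 31.4 mL → factor 31400/220 = 142.73
Step 5: 0.85 mL + 10.7 mL = 11.55 mL total → factor 11.55/0.85 = 13.588
Step 6: 0.38 mL + 14.2 mL = 14.58 mL total → factor 14.58/0.38 = 38.368
Overall dilution factor = 18 × 15 × 2.1111 × 142.73 × 13.588 × 38.368 = 4.2415 × 10^7
Stock = 0.236 ng/mL × 4.2415 × 10^7 = 1.001 × 10^7 ng/mL = 10.0 g/L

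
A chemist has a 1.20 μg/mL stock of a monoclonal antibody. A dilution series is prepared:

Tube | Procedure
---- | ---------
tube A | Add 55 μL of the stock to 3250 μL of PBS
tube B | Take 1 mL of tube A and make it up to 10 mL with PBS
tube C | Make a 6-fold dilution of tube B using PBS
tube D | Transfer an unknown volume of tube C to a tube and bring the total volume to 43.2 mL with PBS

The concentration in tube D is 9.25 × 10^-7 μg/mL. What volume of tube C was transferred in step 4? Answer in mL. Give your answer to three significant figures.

0.120 mL

Step 1: 55 μL + 3250 μL = 3305 μL total → factor 3305/55 = 60.091
Step 2: 1 mL brought to 10 mL → factor 10/1 = 10
Step 3: 6-fold → factor 6
Step 4: v brought to 43.2 mL → factor = 43.2 mL/v
Product of known-step factors = 3605.5
Overall factor = 1.20 μg/mL / (9.25 × 10^-7 μg/mL) = 1.2973 × 10^6
Step-4 factor = 1.2973 × 10^6 / 3605.5 = 359.82
v = 43.2 mL / 359.82 = 0.120 mL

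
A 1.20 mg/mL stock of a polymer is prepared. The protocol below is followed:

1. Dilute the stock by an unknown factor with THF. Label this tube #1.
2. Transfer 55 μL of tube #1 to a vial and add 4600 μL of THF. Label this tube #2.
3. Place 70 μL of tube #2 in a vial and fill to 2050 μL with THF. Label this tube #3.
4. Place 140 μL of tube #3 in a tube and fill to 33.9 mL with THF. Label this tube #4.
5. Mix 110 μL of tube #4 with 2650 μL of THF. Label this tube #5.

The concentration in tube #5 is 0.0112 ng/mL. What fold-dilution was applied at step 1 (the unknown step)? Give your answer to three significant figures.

7.11-fold

Step 1: unknown factor x
Step 2: 55 μL + 4600 μL = 4655 μL total → factor 4655/55 = 84.636
Step 3: 70 μL brought to 2050 μL → factor 2050/70 = 29.286
Step 4: 140 μL brought to 33.9 mL → factor 33900/140 = 242.14
Step 5: 110 μL + 2650 μL = 2760 μL total → factor 2760/110 = 25.091
Product of known-step factors = 1.5059 × 10^7
Overall factor = 1.20 mg/mL / (0.0112 ng/mL) = 1.0714 × 10^8
x = 1.0714 × 10^8 / 1.5059 × 10^7 = 7.11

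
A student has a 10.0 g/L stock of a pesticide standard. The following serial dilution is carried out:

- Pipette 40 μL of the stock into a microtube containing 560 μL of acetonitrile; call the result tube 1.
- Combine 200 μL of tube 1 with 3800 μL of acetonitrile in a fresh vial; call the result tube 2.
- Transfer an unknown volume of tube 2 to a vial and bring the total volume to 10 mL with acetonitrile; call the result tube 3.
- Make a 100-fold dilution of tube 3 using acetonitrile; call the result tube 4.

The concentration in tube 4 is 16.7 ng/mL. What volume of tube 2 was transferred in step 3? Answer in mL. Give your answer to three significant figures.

0.501 mL

Step 1: 40 μL + 560 μL = 600 μL total → factor 600/40 = 15
Step 2: 200 μL + 3800 μL = 4000 μL total → factor 4000/200 = 20
Step 3: v brought to 10 mL → factor = 10 mL/v
Step 4: 100-fold → factor 100
Product of known-step factors = 30000
Overall factor = 10.0 g/L / (16.7 ng/mL) = 5.988 × 10^5
Step-3 factor = 5.988 × 10^5 / 30000 = 19.96
v = 10 mL / 19.96 = 0.501 mL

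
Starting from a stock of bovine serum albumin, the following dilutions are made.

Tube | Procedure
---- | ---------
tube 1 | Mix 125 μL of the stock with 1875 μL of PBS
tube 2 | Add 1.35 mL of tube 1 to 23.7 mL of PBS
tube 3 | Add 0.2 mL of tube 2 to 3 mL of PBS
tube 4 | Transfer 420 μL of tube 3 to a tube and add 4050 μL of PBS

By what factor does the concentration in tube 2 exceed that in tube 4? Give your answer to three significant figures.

Step 1: 125 μL + 1875 μL = 2000 μL total → factor 2000/125 = 16
Step 2: 1.35 mL + 23.7 mL = 25.05 mL total → factor 25.05/1.35 = 18.556
Step 3: 0.2 mL + 3 mL = 3.2 mL total → factor 3.2/0.2 = 16
Step 4: 420 μL + 4050 μL = 4470 μL total → factor 4470/420 = 10.643
Dilution factor to tube 2 = 296.89; to tube 4 = 50556
[tube 2]/[tube 4] = (factor to tube 4)/(factor to tube 2) = 50556/296.89 = 170

170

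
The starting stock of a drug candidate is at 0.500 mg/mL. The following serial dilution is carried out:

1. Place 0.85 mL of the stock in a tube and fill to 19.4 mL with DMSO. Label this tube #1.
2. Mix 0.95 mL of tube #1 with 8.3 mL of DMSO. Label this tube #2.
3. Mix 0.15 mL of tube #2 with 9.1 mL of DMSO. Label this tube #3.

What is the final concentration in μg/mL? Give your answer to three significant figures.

0.0365 μg/mL

Step 1: 0.85 mL brought to 19.4 mL → factor 19.4/0.85 = 22.824
Step 2: 0.95 mL + 8.3 mL = 9.25 mL total → factor 9.25/0.95 = 9.7368
Step 3: 0.15 mL + 9.1 mL = 9.25 mL total → factor 9.25/0.15 = 61.667
Overall dilution factor = 22.824 × 9.7368 × 61.667 = 13704
Final = 0.500 mg/mL / 13704 = 3.649 × 10^-5 mg/mL = 0.0365 μg/mL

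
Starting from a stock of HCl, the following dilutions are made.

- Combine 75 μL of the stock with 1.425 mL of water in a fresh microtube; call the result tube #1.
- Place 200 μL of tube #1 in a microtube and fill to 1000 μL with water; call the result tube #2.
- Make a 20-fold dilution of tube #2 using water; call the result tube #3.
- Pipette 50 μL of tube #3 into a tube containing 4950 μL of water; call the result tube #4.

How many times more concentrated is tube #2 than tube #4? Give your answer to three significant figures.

2.00 × 10^3

Step 1: 75 μL + 1.425 mL = 1500 μL total → factor 1500/75 = 20
Step 2: 200 μL brought to 1000 μL → factor 1000/200 = 5
Step 3: 20-fold → factor 20
Step 4: 50 μL + 4950 μL = 5000 μL total → factor 5000/50 = 100
Dilution factor to tube #2 = 100; to tube #4 = 2 × 10^5
[tube #2]/[tube #4] = (factor to tube #4)/(factor to tube #2) = 2 × 10^5/100 = 2.00 × 10^3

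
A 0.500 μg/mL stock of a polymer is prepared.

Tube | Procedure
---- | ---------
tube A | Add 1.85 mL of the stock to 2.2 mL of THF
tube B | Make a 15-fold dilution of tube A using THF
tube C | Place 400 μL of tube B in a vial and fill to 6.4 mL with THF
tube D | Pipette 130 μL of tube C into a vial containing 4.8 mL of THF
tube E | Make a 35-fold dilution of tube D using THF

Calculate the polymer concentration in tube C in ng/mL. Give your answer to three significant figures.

0.952 ng/mL

Step 1: 1.85 mL + 2.2 mL = 4.05 mL total → factor 4.05/1.85 = 2.1892
Step 2: 15-fold → factor 15
Step 3: 400 μL brought to 6.4 mL → factor 6400/400 = 16
Dilution factor through tube C = 2.1892 × 15 × 16 = 525.41
[tube C] = 0.500 μg/mL / 525.41 = 0.0009516 μg/mL = 0.952 ng/mL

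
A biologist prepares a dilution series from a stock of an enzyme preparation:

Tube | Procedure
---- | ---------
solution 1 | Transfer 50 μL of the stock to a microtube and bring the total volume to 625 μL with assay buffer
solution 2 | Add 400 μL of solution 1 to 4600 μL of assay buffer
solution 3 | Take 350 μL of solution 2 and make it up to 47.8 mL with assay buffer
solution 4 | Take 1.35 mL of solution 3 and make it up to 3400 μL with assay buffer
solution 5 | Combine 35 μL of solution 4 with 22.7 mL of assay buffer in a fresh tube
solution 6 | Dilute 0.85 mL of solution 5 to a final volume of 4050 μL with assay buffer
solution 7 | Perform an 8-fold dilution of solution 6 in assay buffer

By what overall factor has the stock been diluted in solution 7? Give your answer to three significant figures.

Step 1: 50 μL brought to 625 μL → factor 625/50 = 12.5
Step 2: 400 μL + 4600 μL = 5000 μL total → factor 5000/400 = 12.5
Step 3: 350 μL brought to 47.8 mL → factor 47800/350 = 136.57
Step 4: 1.35 mL brought to 3400 μL → factor 3.4/1.35 = 2.5185
Step 5: 35 μL + 22.7 mL = 22735 μL total → factor 22735/35 = 649.57
Step 6: 0.85 mL brought to 4050 μL → factor 4.05/0.85 = 4.7647
Step 7: 8-fold → factor 8
Overall dilution factor = 12.5 × 12.5 × 136.57 × 2.5185 × 649.57 × 4.7647 × 8 = 1.3307 × 10^9

1.33 × 10^9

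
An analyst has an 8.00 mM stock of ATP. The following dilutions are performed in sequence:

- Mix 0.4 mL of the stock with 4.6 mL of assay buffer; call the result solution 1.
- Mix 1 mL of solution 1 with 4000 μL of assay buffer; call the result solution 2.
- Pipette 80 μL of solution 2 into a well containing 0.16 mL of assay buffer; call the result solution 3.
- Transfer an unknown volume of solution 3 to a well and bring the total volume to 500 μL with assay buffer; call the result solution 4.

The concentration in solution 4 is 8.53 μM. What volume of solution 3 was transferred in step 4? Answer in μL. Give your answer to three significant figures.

100 μL

Step 1: 0.4 mL + 4.6 mL = 5 mL total → factor 5/0.4 = 12.5
Step 2: 1 mL + 4000 μL = 5 mL total → factor 5/1 = 5
Step 3: 80 μL + 0.16 mL = 240 μL total → factor 240/80 = 3
Step 4: v brought to 500 μL → factor = 500 μL/v
Product of known-step factors = 187.5
Overall factor = 8.00 mM / (8.53 μM) = 937.87
Step-4 factor = 937.87 / 187.5 = 5.002
v = 500 μL / 5.002 = 100 μL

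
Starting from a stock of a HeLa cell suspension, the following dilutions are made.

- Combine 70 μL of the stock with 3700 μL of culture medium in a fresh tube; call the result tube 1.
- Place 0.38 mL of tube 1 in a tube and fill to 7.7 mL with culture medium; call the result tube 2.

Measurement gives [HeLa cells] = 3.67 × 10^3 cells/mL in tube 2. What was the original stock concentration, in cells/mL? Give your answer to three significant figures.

Step 1: 70 μL + 3700 μL = 3770 μL total → factor 3770/70 = 53.857
Step 2: 0.38 mL brought to 7.7 mL → factor 7.7/0.38 = 20.263
Overall dilution factor = 53.857 × 20.263 = 1091.3
Stock = 3.67 × 10^3 cells/mL × 1091.3 = 4.01 × 10^6 cells/mL

4.01 × 10^6 cells/mL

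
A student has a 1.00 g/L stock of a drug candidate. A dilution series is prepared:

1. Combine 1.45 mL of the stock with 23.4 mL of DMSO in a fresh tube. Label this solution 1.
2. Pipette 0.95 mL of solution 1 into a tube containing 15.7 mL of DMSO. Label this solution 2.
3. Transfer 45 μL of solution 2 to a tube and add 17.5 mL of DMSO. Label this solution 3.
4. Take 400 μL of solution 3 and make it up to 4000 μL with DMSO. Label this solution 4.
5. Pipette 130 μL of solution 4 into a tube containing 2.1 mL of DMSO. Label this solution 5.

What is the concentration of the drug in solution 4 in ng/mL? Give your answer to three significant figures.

0.854 ng/mL

Step 1: 1.45 mL + 23.4 mL = 24.85 mL total → factor 24.85/1.45 = 17.138
Step 2: 0.95 mL + 15.7 mL = 16.65 mL total → factor 16.65/0.95 = 17.526
Step 3: 45 μL + 17.5 mL = 17545 μL total → factor 17545/45 = 389.89
Step 4: 400 μL brought to 4000 μL → factor 4000/400 = 10
Dilution factor through solution 4 = 17.138 × 17.526 × 389.89 × 10 = 1.1711 × 10^6
[solution 4] = 1.00 g/L / 1.1711 × 10^6 = 8.539 × 10^-7 g/L = 0.854 ng/mL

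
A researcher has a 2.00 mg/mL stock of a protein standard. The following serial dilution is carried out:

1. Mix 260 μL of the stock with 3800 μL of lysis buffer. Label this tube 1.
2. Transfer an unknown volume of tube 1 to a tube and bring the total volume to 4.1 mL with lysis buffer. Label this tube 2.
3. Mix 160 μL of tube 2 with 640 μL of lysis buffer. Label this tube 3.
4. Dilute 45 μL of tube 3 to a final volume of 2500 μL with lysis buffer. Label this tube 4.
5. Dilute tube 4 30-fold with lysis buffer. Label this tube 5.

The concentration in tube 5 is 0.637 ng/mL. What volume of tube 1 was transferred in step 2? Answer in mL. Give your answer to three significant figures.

Step 1: 260 μL + 3800 μL = 4060 μL total → factor 4060/260 = 15.615
Step 2: v brought to 4.1 mL → factor = 4.1 mL/v
Step 3: 160 μL + 640 μL = 800 μL total → factor 800/160 = 5
Step 4: 45 μL brought to 2500 μL → factor 2500/45 = 55.556
Step 5: 30-fold → factor 30
Product of known-step factors = 1.3013 × 10^5
Overall factor = 2.00 mg/mL / (0.637 ng/mL) = 3.1397 × 10^6
Step-2 factor = 3.1397 × 10^6 / 1.3013 × 10^5 = 24.128
v = 4.1 mL / 24.128 = 0.170 mL

0.170 mL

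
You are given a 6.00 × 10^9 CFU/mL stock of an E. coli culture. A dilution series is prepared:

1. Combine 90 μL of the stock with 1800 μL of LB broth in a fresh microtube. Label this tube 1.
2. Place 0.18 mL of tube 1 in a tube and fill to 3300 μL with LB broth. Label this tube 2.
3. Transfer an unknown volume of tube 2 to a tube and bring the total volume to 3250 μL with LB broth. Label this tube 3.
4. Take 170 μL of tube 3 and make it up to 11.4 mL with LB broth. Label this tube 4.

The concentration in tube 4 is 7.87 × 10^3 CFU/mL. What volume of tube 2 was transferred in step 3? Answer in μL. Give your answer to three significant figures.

110 μL

Step 1: 90 μL + 1800 μL = 1890 μL total → factor 1890/90 = 21
Step 2: 0.18 mL brought to 3300 μL → factor 3.3/0.18 = 18.333
Step 3: v brought to 3250 μL → factor = 3250 μL/v
Step 4: 170 μL brought to 11.4 mL → factor 11400/170 = 67.059
Product of known-step factors = 25818
Overall factor = 6.00 × 10^9 CFU/mL / (7.87 × 10^3 CFU/mL) = 7.6239 × 10^5
Step-3 factor = 7.6239 × 10^5 / 25818 = 29.53
v = 3250 μL / 29.53 = 110 μL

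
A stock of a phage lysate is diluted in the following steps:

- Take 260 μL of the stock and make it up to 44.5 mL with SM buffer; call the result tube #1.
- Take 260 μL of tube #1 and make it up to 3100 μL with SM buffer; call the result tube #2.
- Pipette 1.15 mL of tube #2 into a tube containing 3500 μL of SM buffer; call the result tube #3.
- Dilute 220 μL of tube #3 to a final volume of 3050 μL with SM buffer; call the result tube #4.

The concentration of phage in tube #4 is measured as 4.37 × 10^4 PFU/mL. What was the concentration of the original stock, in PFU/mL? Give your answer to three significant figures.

Step 1: 260 μL brought to 44.5 mL → factor 44500/260 = 171.15
Step 2: 260 μL brought to 3100 μL → factor 3100/260 = 11.923
Step 3: 1.15 mL + 3500 μL = 4.65 mL total → factor 4.65/1.15 = 4.0435
Step 4: 220 μL brought to 3050 μL → factor 3050/220 = 13.864
Overall dilution factor = 171.15 × 11.923 × 4.0435 × 13.864 = 1.144 × 10^5
Stock = 4.37 × 10^4 PFU/mL × 1.144 × 10^5 = 5.00 × 10^9 PFU/mL

5.00 × 10^9 PFU/mL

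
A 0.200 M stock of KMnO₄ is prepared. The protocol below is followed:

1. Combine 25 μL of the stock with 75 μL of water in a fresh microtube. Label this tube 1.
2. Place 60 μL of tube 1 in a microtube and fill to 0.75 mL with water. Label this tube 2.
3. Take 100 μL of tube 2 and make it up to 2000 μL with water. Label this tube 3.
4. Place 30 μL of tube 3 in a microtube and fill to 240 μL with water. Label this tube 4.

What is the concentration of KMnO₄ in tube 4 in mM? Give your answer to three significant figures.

0.0250 mM

Step 1: 25 μL + 75 μL = 100 μL total → factor 100/25 = 4
Step 2: 60 μL brought to 0.75 mL → factor 750/60 = 12.5
Step 3: 100 μL brought to 2000 μL → factor 2000/100 = 20
Step 4: 30 μL brought to 240 μL → factor 240/30 = 8
Dilution factor through tube 4 = 4 × 12.5 × 20 × 8 = 8000
[tube 4] = 0.200 M / 8000 = 2.500 × 10^-5 M = 0.0250 mM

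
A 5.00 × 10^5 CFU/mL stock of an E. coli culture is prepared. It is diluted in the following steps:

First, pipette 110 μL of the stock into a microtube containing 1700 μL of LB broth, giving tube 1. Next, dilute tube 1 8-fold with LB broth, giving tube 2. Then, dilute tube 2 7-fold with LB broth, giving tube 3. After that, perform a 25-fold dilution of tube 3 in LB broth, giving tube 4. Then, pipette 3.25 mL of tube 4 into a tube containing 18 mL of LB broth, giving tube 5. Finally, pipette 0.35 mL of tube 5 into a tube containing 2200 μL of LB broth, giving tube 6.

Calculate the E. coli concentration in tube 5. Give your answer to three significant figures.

Step 1: 110 μL + 1700 μL = 1810 μL total → factor 1810/110 = 16.455
Step 2: 8-fold → factor 8
Step 3: 7-fold → factor 7
Step 4: 25-fold → factor 25
Step 5: 3.25 mL + 18 mL = 21.25 mL total → factor 21.25/3.25 = 6.5385
Dilution factor through tube 5 = 16.455 × 8 × 7 × 25 × 6.5385 = 1.5062 × 10^5
[tube 5] = 5.00 × 10^5 CFU/mL / 1.5062 × 10^5 = 3.32 CFU/mL

3.32 CFU/mL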